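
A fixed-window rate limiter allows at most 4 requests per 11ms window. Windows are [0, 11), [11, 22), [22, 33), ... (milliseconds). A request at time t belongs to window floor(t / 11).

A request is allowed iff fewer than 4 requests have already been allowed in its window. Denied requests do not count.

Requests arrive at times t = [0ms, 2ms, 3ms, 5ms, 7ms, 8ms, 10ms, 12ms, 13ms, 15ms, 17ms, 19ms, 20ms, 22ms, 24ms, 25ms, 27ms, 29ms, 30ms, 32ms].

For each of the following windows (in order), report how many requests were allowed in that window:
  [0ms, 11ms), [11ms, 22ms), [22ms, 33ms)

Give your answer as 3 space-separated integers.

Answer: 4 4 4

Derivation:
Processing requests:
  req#1 t=0ms (window 0): ALLOW
  req#2 t=2ms (window 0): ALLOW
  req#3 t=3ms (window 0): ALLOW
  req#4 t=5ms (window 0): ALLOW
  req#5 t=7ms (window 0): DENY
  req#6 t=8ms (window 0): DENY
  req#7 t=10ms (window 0): DENY
  req#8 t=12ms (window 1): ALLOW
  req#9 t=13ms (window 1): ALLOW
  req#10 t=15ms (window 1): ALLOW
  req#11 t=17ms (window 1): ALLOW
  req#12 t=19ms (window 1): DENY
  req#13 t=20ms (window 1): DENY
  req#14 t=22ms (window 2): ALLOW
  req#15 t=24ms (window 2): ALLOW
  req#16 t=25ms (window 2): ALLOW
  req#17 t=27ms (window 2): ALLOW
  req#18 t=29ms (window 2): DENY
  req#19 t=30ms (window 2): DENY
  req#20 t=32ms (window 2): DENY

Allowed counts by window: 4 4 4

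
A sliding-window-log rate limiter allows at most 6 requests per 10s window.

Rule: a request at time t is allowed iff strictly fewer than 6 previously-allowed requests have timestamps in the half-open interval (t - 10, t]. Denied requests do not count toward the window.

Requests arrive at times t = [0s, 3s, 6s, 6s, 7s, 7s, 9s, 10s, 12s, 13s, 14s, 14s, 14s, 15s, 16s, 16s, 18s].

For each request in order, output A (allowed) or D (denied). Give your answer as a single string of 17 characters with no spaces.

Tracking allowed requests in the window:
  req#1 t=0s: ALLOW
  req#2 t=3s: ALLOW
  req#3 t=6s: ALLOW
  req#4 t=6s: ALLOW
  req#5 t=7s: ALLOW
  req#6 t=7s: ALLOW
  req#7 t=9s: DENY
  req#8 t=10s: ALLOW
  req#9 t=12s: DENY
  req#10 t=13s: ALLOW
  req#11 t=14s: DENY
  req#12 t=14s: DENY
  req#13 t=14s: DENY
  req#14 t=15s: DENY
  req#15 t=16s: ALLOW
  req#16 t=16s: ALLOW
  req#17 t=18s: ALLOW

Answer: AAAAAADADADDDDAAA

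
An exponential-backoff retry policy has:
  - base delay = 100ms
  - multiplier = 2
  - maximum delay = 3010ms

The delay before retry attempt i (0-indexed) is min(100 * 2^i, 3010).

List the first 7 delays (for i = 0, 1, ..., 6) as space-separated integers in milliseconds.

Computing each delay:
  i=0: min(100*2^0, 3010) = 100
  i=1: min(100*2^1, 3010) = 200
  i=2: min(100*2^2, 3010) = 400
  i=3: min(100*2^3, 3010) = 800
  i=4: min(100*2^4, 3010) = 1600
  i=5: min(100*2^5, 3010) = 3010
  i=6: min(100*2^6, 3010) = 3010

Answer: 100 200 400 800 1600 3010 3010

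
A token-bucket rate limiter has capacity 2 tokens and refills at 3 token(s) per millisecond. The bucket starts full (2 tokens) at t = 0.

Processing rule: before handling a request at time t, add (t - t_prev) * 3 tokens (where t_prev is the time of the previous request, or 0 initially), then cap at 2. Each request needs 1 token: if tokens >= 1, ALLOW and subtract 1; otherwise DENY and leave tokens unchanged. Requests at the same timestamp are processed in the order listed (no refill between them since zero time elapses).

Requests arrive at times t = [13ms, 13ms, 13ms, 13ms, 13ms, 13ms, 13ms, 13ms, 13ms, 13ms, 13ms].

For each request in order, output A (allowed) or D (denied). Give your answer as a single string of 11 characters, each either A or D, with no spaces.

Answer: AADDDDDDDDD

Derivation:
Simulating step by step:
  req#1 t=13ms: ALLOW
  req#2 t=13ms: ALLOW
  req#3 t=13ms: DENY
  req#4 t=13ms: DENY
  req#5 t=13ms: DENY
  req#6 t=13ms: DENY
  req#7 t=13ms: DENY
  req#8 t=13ms: DENY
  req#9 t=13ms: DENY
  req#10 t=13ms: DENY
  req#11 t=13ms: DENY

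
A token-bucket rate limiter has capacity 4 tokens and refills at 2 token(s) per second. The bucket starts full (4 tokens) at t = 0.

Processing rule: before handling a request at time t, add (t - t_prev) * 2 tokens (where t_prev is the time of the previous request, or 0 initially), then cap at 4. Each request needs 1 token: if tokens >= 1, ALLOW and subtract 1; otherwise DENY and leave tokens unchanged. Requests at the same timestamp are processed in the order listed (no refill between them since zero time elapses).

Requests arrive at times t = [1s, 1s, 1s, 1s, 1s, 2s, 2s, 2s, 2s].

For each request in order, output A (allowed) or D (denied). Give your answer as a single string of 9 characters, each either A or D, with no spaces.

Answer: AAAADAADD

Derivation:
Simulating step by step:
  req#1 t=1s: ALLOW
  req#2 t=1s: ALLOW
  req#3 t=1s: ALLOW
  req#4 t=1s: ALLOW
  req#5 t=1s: DENY
  req#6 t=2s: ALLOW
  req#7 t=2s: ALLOW
  req#8 t=2s: DENY
  req#9 t=2s: DENY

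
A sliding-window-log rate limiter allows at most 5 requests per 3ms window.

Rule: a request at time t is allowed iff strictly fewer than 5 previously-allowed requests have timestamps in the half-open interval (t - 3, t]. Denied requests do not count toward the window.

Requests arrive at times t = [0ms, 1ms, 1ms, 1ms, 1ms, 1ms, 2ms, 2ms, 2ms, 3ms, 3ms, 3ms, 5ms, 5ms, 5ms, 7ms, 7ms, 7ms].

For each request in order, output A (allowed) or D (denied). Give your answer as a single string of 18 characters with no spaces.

Answer: AAAAADDDDADDAAAAAD

Derivation:
Tracking allowed requests in the window:
  req#1 t=0ms: ALLOW
  req#2 t=1ms: ALLOW
  req#3 t=1ms: ALLOW
  req#4 t=1ms: ALLOW
  req#5 t=1ms: ALLOW
  req#6 t=1ms: DENY
  req#7 t=2ms: DENY
  req#8 t=2ms: DENY
  req#9 t=2ms: DENY
  req#10 t=3ms: ALLOW
  req#11 t=3ms: DENY
  req#12 t=3ms: DENY
  req#13 t=5ms: ALLOW
  req#14 t=5ms: ALLOW
  req#15 t=5ms: ALLOW
  req#16 t=7ms: ALLOW
  req#17 t=7ms: ALLOW
  req#18 t=7ms: DENY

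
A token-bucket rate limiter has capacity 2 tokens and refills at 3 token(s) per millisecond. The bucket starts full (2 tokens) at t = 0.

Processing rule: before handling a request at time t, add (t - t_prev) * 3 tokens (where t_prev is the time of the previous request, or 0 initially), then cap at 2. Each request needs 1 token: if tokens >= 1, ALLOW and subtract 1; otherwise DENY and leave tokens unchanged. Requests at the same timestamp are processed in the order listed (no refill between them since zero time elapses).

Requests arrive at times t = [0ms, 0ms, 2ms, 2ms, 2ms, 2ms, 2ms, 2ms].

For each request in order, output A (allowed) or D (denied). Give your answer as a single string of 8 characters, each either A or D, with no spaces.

Simulating step by step:
  req#1 t=0ms: ALLOW
  req#2 t=0ms: ALLOW
  req#3 t=2ms: ALLOW
  req#4 t=2ms: ALLOW
  req#5 t=2ms: DENY
  req#6 t=2ms: DENY
  req#7 t=2ms: DENY
  req#8 t=2ms: DENY

Answer: AAAADDDD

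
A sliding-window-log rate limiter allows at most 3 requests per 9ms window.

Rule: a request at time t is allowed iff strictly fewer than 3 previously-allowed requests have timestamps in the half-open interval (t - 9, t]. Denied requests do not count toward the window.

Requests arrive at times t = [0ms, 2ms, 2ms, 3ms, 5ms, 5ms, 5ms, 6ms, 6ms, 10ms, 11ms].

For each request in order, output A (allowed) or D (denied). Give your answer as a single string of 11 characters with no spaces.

Tracking allowed requests in the window:
  req#1 t=0ms: ALLOW
  req#2 t=2ms: ALLOW
  req#3 t=2ms: ALLOW
  req#4 t=3ms: DENY
  req#5 t=5ms: DENY
  req#6 t=5ms: DENY
  req#7 t=5ms: DENY
  req#8 t=6ms: DENY
  req#9 t=6ms: DENY
  req#10 t=10ms: ALLOW
  req#11 t=11ms: ALLOW

Answer: AAADDDDDDAA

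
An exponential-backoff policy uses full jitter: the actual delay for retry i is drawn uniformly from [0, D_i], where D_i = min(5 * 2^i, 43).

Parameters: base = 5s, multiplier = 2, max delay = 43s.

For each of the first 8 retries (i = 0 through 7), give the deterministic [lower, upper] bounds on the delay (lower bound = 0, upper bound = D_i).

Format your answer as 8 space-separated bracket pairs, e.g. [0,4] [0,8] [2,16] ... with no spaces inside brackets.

Computing bounds per retry:
  i=0: D_i=min(5*2^0,43)=5, bounds=[0,5]
  i=1: D_i=min(5*2^1,43)=10, bounds=[0,10]
  i=2: D_i=min(5*2^2,43)=20, bounds=[0,20]
  i=3: D_i=min(5*2^3,43)=40, bounds=[0,40]
  i=4: D_i=min(5*2^4,43)=43, bounds=[0,43]
  i=5: D_i=min(5*2^5,43)=43, bounds=[0,43]
  i=6: D_i=min(5*2^6,43)=43, bounds=[0,43]
  i=7: D_i=min(5*2^7,43)=43, bounds=[0,43]

Answer: [0,5] [0,10] [0,20] [0,40] [0,43] [0,43] [0,43] [0,43]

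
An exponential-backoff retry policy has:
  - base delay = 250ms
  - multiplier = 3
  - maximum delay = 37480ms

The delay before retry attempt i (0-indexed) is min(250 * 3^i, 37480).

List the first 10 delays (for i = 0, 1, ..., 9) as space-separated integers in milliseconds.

Answer: 250 750 2250 6750 20250 37480 37480 37480 37480 37480

Derivation:
Computing each delay:
  i=0: min(250*3^0, 37480) = 250
  i=1: min(250*3^1, 37480) = 750
  i=2: min(250*3^2, 37480) = 2250
  i=3: min(250*3^3, 37480) = 6750
  i=4: min(250*3^4, 37480) = 20250
  i=5: min(250*3^5, 37480) = 37480
  i=6: min(250*3^6, 37480) = 37480
  i=7: min(250*3^7, 37480) = 37480
  i=8: min(250*3^8, 37480) = 37480
  i=9: min(250*3^9, 37480) = 37480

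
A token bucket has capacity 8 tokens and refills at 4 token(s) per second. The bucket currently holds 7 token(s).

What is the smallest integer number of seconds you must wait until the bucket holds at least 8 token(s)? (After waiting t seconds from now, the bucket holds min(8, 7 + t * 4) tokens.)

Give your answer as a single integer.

Need 7 + t * 4 >= 8, so t >= 1/4.
Smallest integer t = ceil(1/4) = 1.

Answer: 1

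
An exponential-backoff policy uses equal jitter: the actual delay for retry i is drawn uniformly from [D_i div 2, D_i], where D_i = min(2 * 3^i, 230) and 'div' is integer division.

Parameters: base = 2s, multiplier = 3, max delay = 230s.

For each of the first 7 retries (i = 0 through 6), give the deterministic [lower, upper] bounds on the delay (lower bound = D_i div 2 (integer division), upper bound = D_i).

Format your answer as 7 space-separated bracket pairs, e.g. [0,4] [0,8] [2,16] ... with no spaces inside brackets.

Computing bounds per retry:
  i=0: D_i=min(2*3^0,230)=2, bounds=[1,2]
  i=1: D_i=min(2*3^1,230)=6, bounds=[3,6]
  i=2: D_i=min(2*3^2,230)=18, bounds=[9,18]
  i=3: D_i=min(2*3^3,230)=54, bounds=[27,54]
  i=4: D_i=min(2*3^4,230)=162, bounds=[81,162]
  i=5: D_i=min(2*3^5,230)=230, bounds=[115,230]
  i=6: D_i=min(2*3^6,230)=230, bounds=[115,230]

Answer: [1,2] [3,6] [9,18] [27,54] [81,162] [115,230] [115,230]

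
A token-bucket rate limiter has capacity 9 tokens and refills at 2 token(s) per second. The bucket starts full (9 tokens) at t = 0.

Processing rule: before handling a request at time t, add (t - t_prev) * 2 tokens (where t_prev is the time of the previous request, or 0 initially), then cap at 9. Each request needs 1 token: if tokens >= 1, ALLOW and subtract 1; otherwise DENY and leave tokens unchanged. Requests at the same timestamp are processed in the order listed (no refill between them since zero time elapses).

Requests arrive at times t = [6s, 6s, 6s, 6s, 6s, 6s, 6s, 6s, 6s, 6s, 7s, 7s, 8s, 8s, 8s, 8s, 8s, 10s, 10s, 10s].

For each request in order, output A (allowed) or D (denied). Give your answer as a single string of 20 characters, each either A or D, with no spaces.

Answer: AAAAAAAAADAAAADDDAAA

Derivation:
Simulating step by step:
  req#1 t=6s: ALLOW
  req#2 t=6s: ALLOW
  req#3 t=6s: ALLOW
  req#4 t=6s: ALLOW
  req#5 t=6s: ALLOW
  req#6 t=6s: ALLOW
  req#7 t=6s: ALLOW
  req#8 t=6s: ALLOW
  req#9 t=6s: ALLOW
  req#10 t=6s: DENY
  req#11 t=7s: ALLOW
  req#12 t=7s: ALLOW
  req#13 t=8s: ALLOW
  req#14 t=8s: ALLOW
  req#15 t=8s: DENY
  req#16 t=8s: DENY
  req#17 t=8s: DENY
  req#18 t=10s: ALLOW
  req#19 t=10s: ALLOW
  req#20 t=10s: ALLOW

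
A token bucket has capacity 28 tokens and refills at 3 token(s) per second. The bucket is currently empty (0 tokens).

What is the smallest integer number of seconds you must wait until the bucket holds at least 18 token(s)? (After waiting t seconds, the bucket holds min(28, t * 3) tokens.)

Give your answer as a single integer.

Need t * 3 >= 18, so t >= 18/3.
Smallest integer t = ceil(18/3) = 6.

Answer: 6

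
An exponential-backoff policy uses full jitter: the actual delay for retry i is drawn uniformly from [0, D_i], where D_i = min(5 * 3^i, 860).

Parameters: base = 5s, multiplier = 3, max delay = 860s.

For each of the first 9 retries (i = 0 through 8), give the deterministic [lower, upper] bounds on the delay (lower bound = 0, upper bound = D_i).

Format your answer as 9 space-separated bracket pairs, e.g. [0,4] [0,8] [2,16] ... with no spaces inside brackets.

Computing bounds per retry:
  i=0: D_i=min(5*3^0,860)=5, bounds=[0,5]
  i=1: D_i=min(5*3^1,860)=15, bounds=[0,15]
  i=2: D_i=min(5*3^2,860)=45, bounds=[0,45]
  i=3: D_i=min(5*3^3,860)=135, bounds=[0,135]
  i=4: D_i=min(5*3^4,860)=405, bounds=[0,405]
  i=5: D_i=min(5*3^5,860)=860, bounds=[0,860]
  i=6: D_i=min(5*3^6,860)=860, bounds=[0,860]
  i=7: D_i=min(5*3^7,860)=860, bounds=[0,860]
  i=8: D_i=min(5*3^8,860)=860, bounds=[0,860]

Answer: [0,5] [0,15] [0,45] [0,135] [0,405] [0,860] [0,860] [0,860] [0,860]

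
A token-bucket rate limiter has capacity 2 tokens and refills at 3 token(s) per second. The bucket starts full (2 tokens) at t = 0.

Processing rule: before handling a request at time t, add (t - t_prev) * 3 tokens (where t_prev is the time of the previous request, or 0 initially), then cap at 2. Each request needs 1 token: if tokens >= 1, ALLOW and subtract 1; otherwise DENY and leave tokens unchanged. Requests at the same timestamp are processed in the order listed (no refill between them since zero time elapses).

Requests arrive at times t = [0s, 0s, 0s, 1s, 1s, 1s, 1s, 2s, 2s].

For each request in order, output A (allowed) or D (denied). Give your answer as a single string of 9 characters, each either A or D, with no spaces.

Answer: AADAADDAA

Derivation:
Simulating step by step:
  req#1 t=0s: ALLOW
  req#2 t=0s: ALLOW
  req#3 t=0s: DENY
  req#4 t=1s: ALLOW
  req#5 t=1s: ALLOW
  req#6 t=1s: DENY
  req#7 t=1s: DENY
  req#8 t=2s: ALLOW
  req#9 t=2s: ALLOW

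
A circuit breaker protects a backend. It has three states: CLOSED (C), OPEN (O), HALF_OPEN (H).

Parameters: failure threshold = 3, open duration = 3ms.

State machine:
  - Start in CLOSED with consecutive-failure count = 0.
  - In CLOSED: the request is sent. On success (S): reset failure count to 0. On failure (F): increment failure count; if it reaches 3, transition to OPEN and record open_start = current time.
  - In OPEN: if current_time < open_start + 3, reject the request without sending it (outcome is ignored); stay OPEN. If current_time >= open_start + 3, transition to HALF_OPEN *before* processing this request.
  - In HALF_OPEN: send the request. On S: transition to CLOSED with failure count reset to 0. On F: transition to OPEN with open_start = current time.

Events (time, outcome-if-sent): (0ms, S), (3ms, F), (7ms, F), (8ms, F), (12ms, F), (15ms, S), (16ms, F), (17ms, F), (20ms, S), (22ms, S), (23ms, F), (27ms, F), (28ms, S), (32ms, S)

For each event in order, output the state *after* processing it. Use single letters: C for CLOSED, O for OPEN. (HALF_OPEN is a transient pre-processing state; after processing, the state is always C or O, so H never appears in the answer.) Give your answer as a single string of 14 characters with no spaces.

State after each event:
  event#1 t=0ms outcome=S: state=CLOSED
  event#2 t=3ms outcome=F: state=CLOSED
  event#3 t=7ms outcome=F: state=CLOSED
  event#4 t=8ms outcome=F: state=OPEN
  event#5 t=12ms outcome=F: state=OPEN
  event#6 t=15ms outcome=S: state=CLOSED
  event#7 t=16ms outcome=F: state=CLOSED
  event#8 t=17ms outcome=F: state=CLOSED
  event#9 t=20ms outcome=S: state=CLOSED
  event#10 t=22ms outcome=S: state=CLOSED
  event#11 t=23ms outcome=F: state=CLOSED
  event#12 t=27ms outcome=F: state=CLOSED
  event#13 t=28ms outcome=S: state=CLOSED
  event#14 t=32ms outcome=S: state=CLOSED

Answer: CCCOOCCCCCCCCC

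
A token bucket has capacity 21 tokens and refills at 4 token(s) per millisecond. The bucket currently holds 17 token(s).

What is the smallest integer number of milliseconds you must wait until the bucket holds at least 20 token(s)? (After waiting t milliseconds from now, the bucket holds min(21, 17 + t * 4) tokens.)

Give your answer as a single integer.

Answer: 1

Derivation:
Need 17 + t * 4 >= 20, so t >= 3/4.
Smallest integer t = ceil(3/4) = 1.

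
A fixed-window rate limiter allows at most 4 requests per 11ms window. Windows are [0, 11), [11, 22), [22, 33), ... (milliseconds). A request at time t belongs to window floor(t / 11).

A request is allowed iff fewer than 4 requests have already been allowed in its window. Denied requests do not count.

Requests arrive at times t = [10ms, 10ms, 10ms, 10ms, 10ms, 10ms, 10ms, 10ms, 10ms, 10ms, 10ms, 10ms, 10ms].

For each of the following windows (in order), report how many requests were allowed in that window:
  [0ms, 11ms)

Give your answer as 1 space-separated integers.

Answer: 4

Derivation:
Processing requests:
  req#1 t=10ms (window 0): ALLOW
  req#2 t=10ms (window 0): ALLOW
  req#3 t=10ms (window 0): ALLOW
  req#4 t=10ms (window 0): ALLOW
  req#5 t=10ms (window 0): DENY
  req#6 t=10ms (window 0): DENY
  req#7 t=10ms (window 0): DENY
  req#8 t=10ms (window 0): DENY
  req#9 t=10ms (window 0): DENY
  req#10 t=10ms (window 0): DENY
  req#11 t=10ms (window 0): DENY
  req#12 t=10ms (window 0): DENY
  req#13 t=10ms (window 0): DENY

Allowed counts by window: 4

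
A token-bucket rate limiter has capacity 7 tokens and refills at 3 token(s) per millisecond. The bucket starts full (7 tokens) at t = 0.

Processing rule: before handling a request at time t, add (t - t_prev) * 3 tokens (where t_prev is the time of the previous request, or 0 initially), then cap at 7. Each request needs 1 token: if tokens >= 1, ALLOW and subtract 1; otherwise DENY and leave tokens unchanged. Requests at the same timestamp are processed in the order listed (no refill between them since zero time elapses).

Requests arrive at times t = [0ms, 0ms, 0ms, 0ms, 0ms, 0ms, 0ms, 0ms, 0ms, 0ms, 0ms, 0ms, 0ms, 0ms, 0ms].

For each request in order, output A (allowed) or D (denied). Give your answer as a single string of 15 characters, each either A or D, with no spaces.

Simulating step by step:
  req#1 t=0ms: ALLOW
  req#2 t=0ms: ALLOW
  req#3 t=0ms: ALLOW
  req#4 t=0ms: ALLOW
  req#5 t=0ms: ALLOW
  req#6 t=0ms: ALLOW
  req#7 t=0ms: ALLOW
  req#8 t=0ms: DENY
  req#9 t=0ms: DENY
  req#10 t=0ms: DENY
  req#11 t=0ms: DENY
  req#12 t=0ms: DENY
  req#13 t=0ms: DENY
  req#14 t=0ms: DENY
  req#15 t=0ms: DENY

Answer: AAAAAAADDDDDDDD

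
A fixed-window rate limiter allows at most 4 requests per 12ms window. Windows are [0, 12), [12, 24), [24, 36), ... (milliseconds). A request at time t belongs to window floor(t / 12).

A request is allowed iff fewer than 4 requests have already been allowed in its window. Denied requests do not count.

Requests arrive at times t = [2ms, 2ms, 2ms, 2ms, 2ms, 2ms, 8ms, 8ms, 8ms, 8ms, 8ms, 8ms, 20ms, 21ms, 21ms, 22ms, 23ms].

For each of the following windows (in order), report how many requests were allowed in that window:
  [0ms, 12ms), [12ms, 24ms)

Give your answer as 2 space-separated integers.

Processing requests:
  req#1 t=2ms (window 0): ALLOW
  req#2 t=2ms (window 0): ALLOW
  req#3 t=2ms (window 0): ALLOW
  req#4 t=2ms (window 0): ALLOW
  req#5 t=2ms (window 0): DENY
  req#6 t=2ms (window 0): DENY
  req#7 t=8ms (window 0): DENY
  req#8 t=8ms (window 0): DENY
  req#9 t=8ms (window 0): DENY
  req#10 t=8ms (window 0): DENY
  req#11 t=8ms (window 0): DENY
  req#12 t=8ms (window 0): DENY
  req#13 t=20ms (window 1): ALLOW
  req#14 t=21ms (window 1): ALLOW
  req#15 t=21ms (window 1): ALLOW
  req#16 t=22ms (window 1): ALLOW
  req#17 t=23ms (window 1): DENY

Allowed counts by window: 4 4

Answer: 4 4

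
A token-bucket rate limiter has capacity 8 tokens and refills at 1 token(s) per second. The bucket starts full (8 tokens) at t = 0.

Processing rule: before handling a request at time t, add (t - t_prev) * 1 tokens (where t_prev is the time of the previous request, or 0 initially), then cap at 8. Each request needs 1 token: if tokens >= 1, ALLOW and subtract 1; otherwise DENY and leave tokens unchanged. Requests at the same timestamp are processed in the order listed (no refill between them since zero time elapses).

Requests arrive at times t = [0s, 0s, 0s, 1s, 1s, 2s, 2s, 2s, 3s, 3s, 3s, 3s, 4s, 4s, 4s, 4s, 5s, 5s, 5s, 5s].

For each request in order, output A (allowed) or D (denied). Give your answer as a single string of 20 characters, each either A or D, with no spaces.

Simulating step by step:
  req#1 t=0s: ALLOW
  req#2 t=0s: ALLOW
  req#3 t=0s: ALLOW
  req#4 t=1s: ALLOW
  req#5 t=1s: ALLOW
  req#6 t=2s: ALLOW
  req#7 t=2s: ALLOW
  req#8 t=2s: ALLOW
  req#9 t=3s: ALLOW
  req#10 t=3s: ALLOW
  req#11 t=3s: ALLOW
  req#12 t=3s: DENY
  req#13 t=4s: ALLOW
  req#14 t=4s: DENY
  req#15 t=4s: DENY
  req#16 t=4s: DENY
  req#17 t=5s: ALLOW
  req#18 t=5s: DENY
  req#19 t=5s: DENY
  req#20 t=5s: DENY

Answer: AAAAAAAAAAADADDDADDD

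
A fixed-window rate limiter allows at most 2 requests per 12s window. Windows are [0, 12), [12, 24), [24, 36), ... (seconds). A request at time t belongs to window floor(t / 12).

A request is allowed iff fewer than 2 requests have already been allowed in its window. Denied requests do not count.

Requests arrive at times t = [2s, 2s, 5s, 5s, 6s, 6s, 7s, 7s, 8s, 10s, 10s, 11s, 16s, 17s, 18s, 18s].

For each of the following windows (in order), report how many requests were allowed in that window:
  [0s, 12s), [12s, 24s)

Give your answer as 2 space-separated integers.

Processing requests:
  req#1 t=2s (window 0): ALLOW
  req#2 t=2s (window 0): ALLOW
  req#3 t=5s (window 0): DENY
  req#4 t=5s (window 0): DENY
  req#5 t=6s (window 0): DENY
  req#6 t=6s (window 0): DENY
  req#7 t=7s (window 0): DENY
  req#8 t=7s (window 0): DENY
  req#9 t=8s (window 0): DENY
  req#10 t=10s (window 0): DENY
  req#11 t=10s (window 0): DENY
  req#12 t=11s (window 0): DENY
  req#13 t=16s (window 1): ALLOW
  req#14 t=17s (window 1): ALLOW
  req#15 t=18s (window 1): DENY
  req#16 t=18s (window 1): DENY

Allowed counts by window: 2 2

Answer: 2 2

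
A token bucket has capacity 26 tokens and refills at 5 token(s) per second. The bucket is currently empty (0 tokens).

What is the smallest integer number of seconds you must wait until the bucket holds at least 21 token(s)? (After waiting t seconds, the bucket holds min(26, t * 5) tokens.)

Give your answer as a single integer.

Need t * 5 >= 21, so t >= 21/5.
Smallest integer t = ceil(21/5) = 5.

Answer: 5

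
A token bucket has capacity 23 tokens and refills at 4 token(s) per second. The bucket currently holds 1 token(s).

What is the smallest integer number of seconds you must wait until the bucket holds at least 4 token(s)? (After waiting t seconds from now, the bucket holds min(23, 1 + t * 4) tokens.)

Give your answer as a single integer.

Answer: 1

Derivation:
Need 1 + t * 4 >= 4, so t >= 3/4.
Smallest integer t = ceil(3/4) = 1.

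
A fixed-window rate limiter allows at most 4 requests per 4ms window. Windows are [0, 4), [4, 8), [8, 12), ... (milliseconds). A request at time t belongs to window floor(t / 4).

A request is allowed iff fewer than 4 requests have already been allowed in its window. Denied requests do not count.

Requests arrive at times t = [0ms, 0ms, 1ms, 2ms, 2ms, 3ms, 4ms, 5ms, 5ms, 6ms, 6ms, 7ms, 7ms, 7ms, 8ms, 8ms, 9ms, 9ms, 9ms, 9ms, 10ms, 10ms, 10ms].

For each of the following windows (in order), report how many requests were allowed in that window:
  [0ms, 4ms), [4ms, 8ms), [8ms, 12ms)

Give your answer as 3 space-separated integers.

Processing requests:
  req#1 t=0ms (window 0): ALLOW
  req#2 t=0ms (window 0): ALLOW
  req#3 t=1ms (window 0): ALLOW
  req#4 t=2ms (window 0): ALLOW
  req#5 t=2ms (window 0): DENY
  req#6 t=3ms (window 0): DENY
  req#7 t=4ms (window 1): ALLOW
  req#8 t=5ms (window 1): ALLOW
  req#9 t=5ms (window 1): ALLOW
  req#10 t=6ms (window 1): ALLOW
  req#11 t=6ms (window 1): DENY
  req#12 t=7ms (window 1): DENY
  req#13 t=7ms (window 1): DENY
  req#14 t=7ms (window 1): DENY
  req#15 t=8ms (window 2): ALLOW
  req#16 t=8ms (window 2): ALLOW
  req#17 t=9ms (window 2): ALLOW
  req#18 t=9ms (window 2): ALLOW
  req#19 t=9ms (window 2): DENY
  req#20 t=9ms (window 2): DENY
  req#21 t=10ms (window 2): DENY
  req#22 t=10ms (window 2): DENY
  req#23 t=10ms (window 2): DENY

Allowed counts by window: 4 4 4

Answer: 4 4 4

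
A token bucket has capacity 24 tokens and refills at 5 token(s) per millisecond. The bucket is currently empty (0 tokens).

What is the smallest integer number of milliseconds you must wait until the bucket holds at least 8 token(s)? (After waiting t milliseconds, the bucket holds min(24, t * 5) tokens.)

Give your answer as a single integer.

Answer: 2

Derivation:
Need t * 5 >= 8, so t >= 8/5.
Smallest integer t = ceil(8/5) = 2.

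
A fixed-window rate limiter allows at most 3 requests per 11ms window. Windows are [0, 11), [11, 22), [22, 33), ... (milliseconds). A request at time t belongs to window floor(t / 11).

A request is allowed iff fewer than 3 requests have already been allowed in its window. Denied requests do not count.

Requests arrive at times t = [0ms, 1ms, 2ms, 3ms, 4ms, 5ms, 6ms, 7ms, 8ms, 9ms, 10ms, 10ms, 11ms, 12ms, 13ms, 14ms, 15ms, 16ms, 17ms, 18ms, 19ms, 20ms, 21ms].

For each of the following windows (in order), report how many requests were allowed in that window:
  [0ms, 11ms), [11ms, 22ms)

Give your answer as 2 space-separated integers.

Processing requests:
  req#1 t=0ms (window 0): ALLOW
  req#2 t=1ms (window 0): ALLOW
  req#3 t=2ms (window 0): ALLOW
  req#4 t=3ms (window 0): DENY
  req#5 t=4ms (window 0): DENY
  req#6 t=5ms (window 0): DENY
  req#7 t=6ms (window 0): DENY
  req#8 t=7ms (window 0): DENY
  req#9 t=8ms (window 0): DENY
  req#10 t=9ms (window 0): DENY
  req#11 t=10ms (window 0): DENY
  req#12 t=10ms (window 0): DENY
  req#13 t=11ms (window 1): ALLOW
  req#14 t=12ms (window 1): ALLOW
  req#15 t=13ms (window 1): ALLOW
  req#16 t=14ms (window 1): DENY
  req#17 t=15ms (window 1): DENY
  req#18 t=16ms (window 1): DENY
  req#19 t=17ms (window 1): DENY
  req#20 t=18ms (window 1): DENY
  req#21 t=19ms (window 1): DENY
  req#22 t=20ms (window 1): DENY
  req#23 t=21ms (window 1): DENY

Allowed counts by window: 3 3

Answer: 3 3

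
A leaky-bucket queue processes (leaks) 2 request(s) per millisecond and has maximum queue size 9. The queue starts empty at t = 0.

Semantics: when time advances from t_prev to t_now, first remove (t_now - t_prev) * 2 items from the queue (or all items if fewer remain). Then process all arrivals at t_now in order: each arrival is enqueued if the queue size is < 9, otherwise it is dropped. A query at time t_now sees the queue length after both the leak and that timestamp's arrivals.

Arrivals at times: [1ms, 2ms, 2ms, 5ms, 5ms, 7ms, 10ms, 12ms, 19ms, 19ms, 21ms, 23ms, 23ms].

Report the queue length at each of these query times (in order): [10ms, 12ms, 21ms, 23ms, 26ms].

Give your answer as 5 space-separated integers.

Queue lengths at query times:
  query t=10ms: backlog = 1
  query t=12ms: backlog = 1
  query t=21ms: backlog = 1
  query t=23ms: backlog = 2
  query t=26ms: backlog = 0

Answer: 1 1 1 2 0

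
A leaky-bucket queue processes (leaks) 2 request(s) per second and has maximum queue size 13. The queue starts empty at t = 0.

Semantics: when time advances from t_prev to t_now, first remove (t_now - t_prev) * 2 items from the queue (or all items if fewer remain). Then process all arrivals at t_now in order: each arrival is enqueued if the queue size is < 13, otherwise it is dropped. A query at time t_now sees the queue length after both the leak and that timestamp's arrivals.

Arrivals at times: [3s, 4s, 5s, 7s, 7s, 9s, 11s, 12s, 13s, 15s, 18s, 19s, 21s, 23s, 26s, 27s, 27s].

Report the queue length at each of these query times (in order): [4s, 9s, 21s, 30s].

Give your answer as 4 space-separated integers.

Queue lengths at query times:
  query t=4s: backlog = 1
  query t=9s: backlog = 1
  query t=21s: backlog = 1
  query t=30s: backlog = 0

Answer: 1 1 1 0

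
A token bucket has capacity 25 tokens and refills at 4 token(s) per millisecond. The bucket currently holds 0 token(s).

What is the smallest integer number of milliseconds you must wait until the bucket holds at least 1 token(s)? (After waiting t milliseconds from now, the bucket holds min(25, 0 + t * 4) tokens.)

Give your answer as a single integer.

Answer: 1

Derivation:
Need 0 + t * 4 >= 1, so t >= 1/4.
Smallest integer t = ceil(1/4) = 1.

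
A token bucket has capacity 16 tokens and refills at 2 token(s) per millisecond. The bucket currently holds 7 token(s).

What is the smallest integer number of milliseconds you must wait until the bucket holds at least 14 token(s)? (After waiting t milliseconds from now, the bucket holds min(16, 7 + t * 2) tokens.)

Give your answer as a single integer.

Need 7 + t * 2 >= 14, so t >= 7/2.
Smallest integer t = ceil(7/2) = 4.

Answer: 4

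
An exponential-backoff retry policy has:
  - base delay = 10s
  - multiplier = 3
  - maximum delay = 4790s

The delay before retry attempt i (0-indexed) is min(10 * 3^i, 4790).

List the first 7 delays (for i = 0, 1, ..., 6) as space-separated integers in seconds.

Computing each delay:
  i=0: min(10*3^0, 4790) = 10
  i=1: min(10*3^1, 4790) = 30
  i=2: min(10*3^2, 4790) = 90
  i=3: min(10*3^3, 4790) = 270
  i=4: min(10*3^4, 4790) = 810
  i=5: min(10*3^5, 4790) = 2430
  i=6: min(10*3^6, 4790) = 4790

Answer: 10 30 90 270 810 2430 4790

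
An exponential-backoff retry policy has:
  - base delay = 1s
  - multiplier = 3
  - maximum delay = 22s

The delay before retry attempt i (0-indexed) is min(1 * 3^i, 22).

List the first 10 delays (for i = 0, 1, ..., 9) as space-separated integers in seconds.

Computing each delay:
  i=0: min(1*3^0, 22) = 1
  i=1: min(1*3^1, 22) = 3
  i=2: min(1*3^2, 22) = 9
  i=3: min(1*3^3, 22) = 22
  i=4: min(1*3^4, 22) = 22
  i=5: min(1*3^5, 22) = 22
  i=6: min(1*3^6, 22) = 22
  i=7: min(1*3^7, 22) = 22
  i=8: min(1*3^8, 22) = 22
  i=9: min(1*3^9, 22) = 22

Answer: 1 3 9 22 22 22 22 22 22 22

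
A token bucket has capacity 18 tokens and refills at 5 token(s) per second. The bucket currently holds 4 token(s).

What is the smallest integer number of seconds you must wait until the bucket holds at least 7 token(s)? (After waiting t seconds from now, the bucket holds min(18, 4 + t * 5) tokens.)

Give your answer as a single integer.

Answer: 1

Derivation:
Need 4 + t * 5 >= 7, so t >= 3/5.
Smallest integer t = ceil(3/5) = 1.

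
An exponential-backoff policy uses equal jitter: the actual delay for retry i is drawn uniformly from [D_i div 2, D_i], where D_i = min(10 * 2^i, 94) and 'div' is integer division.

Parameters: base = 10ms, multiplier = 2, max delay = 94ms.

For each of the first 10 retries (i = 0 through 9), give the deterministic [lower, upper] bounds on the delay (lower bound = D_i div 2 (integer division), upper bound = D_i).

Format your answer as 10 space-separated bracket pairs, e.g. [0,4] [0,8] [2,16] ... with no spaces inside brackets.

Computing bounds per retry:
  i=0: D_i=min(10*2^0,94)=10, bounds=[5,10]
  i=1: D_i=min(10*2^1,94)=20, bounds=[10,20]
  i=2: D_i=min(10*2^2,94)=40, bounds=[20,40]
  i=3: D_i=min(10*2^3,94)=80, bounds=[40,80]
  i=4: D_i=min(10*2^4,94)=94, bounds=[47,94]
  i=5: D_i=min(10*2^5,94)=94, bounds=[47,94]
  i=6: D_i=min(10*2^6,94)=94, bounds=[47,94]
  i=7: D_i=min(10*2^7,94)=94, bounds=[47,94]
  i=8: D_i=min(10*2^8,94)=94, bounds=[47,94]
  i=9: D_i=min(10*2^9,94)=94, bounds=[47,94]

Answer: [5,10] [10,20] [20,40] [40,80] [47,94] [47,94] [47,94] [47,94] [47,94] [47,94]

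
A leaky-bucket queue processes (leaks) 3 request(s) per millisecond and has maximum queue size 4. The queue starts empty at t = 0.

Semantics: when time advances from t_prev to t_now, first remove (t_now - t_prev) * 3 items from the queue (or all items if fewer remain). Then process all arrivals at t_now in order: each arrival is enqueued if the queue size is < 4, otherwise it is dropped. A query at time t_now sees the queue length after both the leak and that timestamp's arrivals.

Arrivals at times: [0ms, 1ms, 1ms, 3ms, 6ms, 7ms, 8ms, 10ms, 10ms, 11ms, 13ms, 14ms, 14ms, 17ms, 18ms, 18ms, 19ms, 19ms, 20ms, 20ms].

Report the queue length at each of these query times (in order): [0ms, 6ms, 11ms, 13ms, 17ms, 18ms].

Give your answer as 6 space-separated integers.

Answer: 1 1 1 1 1 2

Derivation:
Queue lengths at query times:
  query t=0ms: backlog = 1
  query t=6ms: backlog = 1
  query t=11ms: backlog = 1
  query t=13ms: backlog = 1
  query t=17ms: backlog = 1
  query t=18ms: backlog = 2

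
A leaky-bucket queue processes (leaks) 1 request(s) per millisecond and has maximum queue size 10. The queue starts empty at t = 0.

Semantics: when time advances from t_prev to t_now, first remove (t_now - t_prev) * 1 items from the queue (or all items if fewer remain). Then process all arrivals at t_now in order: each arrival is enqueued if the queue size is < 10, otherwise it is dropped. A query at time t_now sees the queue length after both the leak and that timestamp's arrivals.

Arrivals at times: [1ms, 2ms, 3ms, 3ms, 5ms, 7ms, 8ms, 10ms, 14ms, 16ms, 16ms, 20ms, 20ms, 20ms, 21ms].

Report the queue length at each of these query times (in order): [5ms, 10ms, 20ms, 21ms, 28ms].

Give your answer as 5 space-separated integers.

Queue lengths at query times:
  query t=5ms: backlog = 1
  query t=10ms: backlog = 1
  query t=20ms: backlog = 3
  query t=21ms: backlog = 3
  query t=28ms: backlog = 0

Answer: 1 1 3 3 0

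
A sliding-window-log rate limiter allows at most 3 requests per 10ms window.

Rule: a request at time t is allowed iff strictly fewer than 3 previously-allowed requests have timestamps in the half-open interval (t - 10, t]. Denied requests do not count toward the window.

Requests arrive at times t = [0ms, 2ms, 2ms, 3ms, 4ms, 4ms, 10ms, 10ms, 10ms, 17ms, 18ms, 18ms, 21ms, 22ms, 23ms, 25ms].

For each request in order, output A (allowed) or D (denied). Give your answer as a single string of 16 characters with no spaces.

Answer: AAADDDADDAADADDD

Derivation:
Tracking allowed requests in the window:
  req#1 t=0ms: ALLOW
  req#2 t=2ms: ALLOW
  req#3 t=2ms: ALLOW
  req#4 t=3ms: DENY
  req#5 t=4ms: DENY
  req#6 t=4ms: DENY
  req#7 t=10ms: ALLOW
  req#8 t=10ms: DENY
  req#9 t=10ms: DENY
  req#10 t=17ms: ALLOW
  req#11 t=18ms: ALLOW
  req#12 t=18ms: DENY
  req#13 t=21ms: ALLOW
  req#14 t=22ms: DENY
  req#15 t=23ms: DENY
  req#16 t=25ms: DENY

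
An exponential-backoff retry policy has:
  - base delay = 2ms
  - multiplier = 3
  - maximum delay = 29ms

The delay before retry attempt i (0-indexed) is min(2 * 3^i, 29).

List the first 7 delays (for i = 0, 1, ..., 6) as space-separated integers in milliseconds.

Answer: 2 6 18 29 29 29 29

Derivation:
Computing each delay:
  i=0: min(2*3^0, 29) = 2
  i=1: min(2*3^1, 29) = 6
  i=2: min(2*3^2, 29) = 18
  i=3: min(2*3^3, 29) = 29
  i=4: min(2*3^4, 29) = 29
  i=5: min(2*3^5, 29) = 29
  i=6: min(2*3^6, 29) = 29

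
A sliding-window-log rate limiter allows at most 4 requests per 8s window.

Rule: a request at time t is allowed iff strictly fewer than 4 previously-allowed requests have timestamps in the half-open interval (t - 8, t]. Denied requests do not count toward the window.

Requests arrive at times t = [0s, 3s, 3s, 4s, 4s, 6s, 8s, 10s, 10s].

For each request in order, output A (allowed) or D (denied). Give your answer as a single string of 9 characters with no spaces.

Answer: AAAADDADD

Derivation:
Tracking allowed requests in the window:
  req#1 t=0s: ALLOW
  req#2 t=3s: ALLOW
  req#3 t=3s: ALLOW
  req#4 t=4s: ALLOW
  req#5 t=4s: DENY
  req#6 t=6s: DENY
  req#7 t=8s: ALLOW
  req#8 t=10s: DENY
  req#9 t=10s: DENY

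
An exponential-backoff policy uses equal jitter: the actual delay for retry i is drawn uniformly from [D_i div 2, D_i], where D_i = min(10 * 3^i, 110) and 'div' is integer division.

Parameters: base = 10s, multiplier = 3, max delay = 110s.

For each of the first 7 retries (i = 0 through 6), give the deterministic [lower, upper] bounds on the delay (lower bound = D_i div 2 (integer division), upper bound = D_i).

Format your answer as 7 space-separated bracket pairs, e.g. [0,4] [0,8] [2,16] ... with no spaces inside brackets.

Computing bounds per retry:
  i=0: D_i=min(10*3^0,110)=10, bounds=[5,10]
  i=1: D_i=min(10*3^1,110)=30, bounds=[15,30]
  i=2: D_i=min(10*3^2,110)=90, bounds=[45,90]
  i=3: D_i=min(10*3^3,110)=110, bounds=[55,110]
  i=4: D_i=min(10*3^4,110)=110, bounds=[55,110]
  i=5: D_i=min(10*3^5,110)=110, bounds=[55,110]
  i=6: D_i=min(10*3^6,110)=110, bounds=[55,110]

Answer: [5,10] [15,30] [45,90] [55,110] [55,110] [55,110] [55,110]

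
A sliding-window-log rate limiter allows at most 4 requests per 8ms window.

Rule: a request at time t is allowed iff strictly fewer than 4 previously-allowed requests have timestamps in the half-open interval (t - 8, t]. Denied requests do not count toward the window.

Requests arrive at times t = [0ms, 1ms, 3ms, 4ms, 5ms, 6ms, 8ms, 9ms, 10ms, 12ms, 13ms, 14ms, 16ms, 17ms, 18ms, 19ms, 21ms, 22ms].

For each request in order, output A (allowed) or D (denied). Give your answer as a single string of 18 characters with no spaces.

Tracking allowed requests in the window:
  req#1 t=0ms: ALLOW
  req#2 t=1ms: ALLOW
  req#3 t=3ms: ALLOW
  req#4 t=4ms: ALLOW
  req#5 t=5ms: DENY
  req#6 t=6ms: DENY
  req#7 t=8ms: ALLOW
  req#8 t=9ms: ALLOW
  req#9 t=10ms: DENY
  req#10 t=12ms: ALLOW
  req#11 t=13ms: ALLOW
  req#12 t=14ms: DENY
  req#13 t=16ms: ALLOW
  req#14 t=17ms: ALLOW
  req#15 t=18ms: DENY
  req#16 t=19ms: DENY
  req#17 t=21ms: ALLOW
  req#18 t=22ms: ALLOW

Answer: AAAADDAADAADAADDAA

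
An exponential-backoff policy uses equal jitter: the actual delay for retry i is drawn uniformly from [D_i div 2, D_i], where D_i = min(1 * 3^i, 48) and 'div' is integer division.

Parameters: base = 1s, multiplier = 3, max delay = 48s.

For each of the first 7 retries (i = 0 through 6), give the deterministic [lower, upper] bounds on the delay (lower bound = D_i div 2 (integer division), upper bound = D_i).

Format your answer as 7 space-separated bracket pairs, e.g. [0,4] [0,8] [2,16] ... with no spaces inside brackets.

Computing bounds per retry:
  i=0: D_i=min(1*3^0,48)=1, bounds=[0,1]
  i=1: D_i=min(1*3^1,48)=3, bounds=[1,3]
  i=2: D_i=min(1*3^2,48)=9, bounds=[4,9]
  i=3: D_i=min(1*3^3,48)=27, bounds=[13,27]
  i=4: D_i=min(1*3^4,48)=48, bounds=[24,48]
  i=5: D_i=min(1*3^5,48)=48, bounds=[24,48]
  i=6: D_i=min(1*3^6,48)=48, bounds=[24,48]

Answer: [0,1] [1,3] [4,9] [13,27] [24,48] [24,48] [24,48]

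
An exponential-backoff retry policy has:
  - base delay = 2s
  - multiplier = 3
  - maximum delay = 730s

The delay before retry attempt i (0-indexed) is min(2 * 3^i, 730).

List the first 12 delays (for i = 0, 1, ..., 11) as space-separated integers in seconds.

Answer: 2 6 18 54 162 486 730 730 730 730 730 730

Derivation:
Computing each delay:
  i=0: min(2*3^0, 730) = 2
  i=1: min(2*3^1, 730) = 6
  i=2: min(2*3^2, 730) = 18
  i=3: min(2*3^3, 730) = 54
  i=4: min(2*3^4, 730) = 162
  i=5: min(2*3^5, 730) = 486
  i=6: min(2*3^6, 730) = 730
  i=7: min(2*3^7, 730) = 730
  i=8: min(2*3^8, 730) = 730
  i=9: min(2*3^9, 730) = 730
  i=10: min(2*3^10, 730) = 730
  i=11: min(2*3^11, 730) = 730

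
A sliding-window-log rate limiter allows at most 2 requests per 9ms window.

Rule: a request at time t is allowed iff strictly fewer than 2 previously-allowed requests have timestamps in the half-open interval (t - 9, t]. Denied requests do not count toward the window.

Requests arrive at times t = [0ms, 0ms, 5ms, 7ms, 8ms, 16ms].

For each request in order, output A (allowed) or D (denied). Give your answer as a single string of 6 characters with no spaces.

Answer: AADDDA

Derivation:
Tracking allowed requests in the window:
  req#1 t=0ms: ALLOW
  req#2 t=0ms: ALLOW
  req#3 t=5ms: DENY
  req#4 t=7ms: DENY
  req#5 t=8ms: DENY
  req#6 t=16ms: ALLOW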